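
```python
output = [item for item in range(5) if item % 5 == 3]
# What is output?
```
Trace:
  item=0
  item=1
  item=2
  item=3
  item=4
  output=[3]

Final answer: [3]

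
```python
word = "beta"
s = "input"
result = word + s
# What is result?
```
Trace:
  word='beta'
  word='beta', s='input'
  word='beta', s='input', result='betainput'

Final answer: 'betainput'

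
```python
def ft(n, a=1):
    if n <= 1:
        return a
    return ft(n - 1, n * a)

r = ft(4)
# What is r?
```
Call trace:
ft(n=4, a=1)
  ft(n=3, a=4)
    ft(n=2, a=12)
      ft(n=1, a=24)
      -> return 24
    -> return 24
  -> return 24
-> return 24

Final answer: 24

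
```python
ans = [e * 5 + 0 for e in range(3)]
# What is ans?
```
Trace:
  e=0
  e=1
  e=2
  ans=[0, 5, 10]

Final answer: [0, 5, 10]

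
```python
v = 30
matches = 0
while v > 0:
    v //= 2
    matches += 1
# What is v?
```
Trace:
  v=30
  v=30, matches=0
  v=15, matches=1
  v=7, matches=2
  v=3, matches=3
  v=1, matches=4
  v=0, matches=5

Final answer: 0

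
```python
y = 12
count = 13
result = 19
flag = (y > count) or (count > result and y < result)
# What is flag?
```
Trace:
  y=12
  y=12, count=13
  y=12, count=13, result=19
  y=12, count=13, result=19, flag=False

Final answer: False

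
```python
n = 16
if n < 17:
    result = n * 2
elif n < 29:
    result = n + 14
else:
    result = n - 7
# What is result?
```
Trace:
  n=16
  n=16, result=32

Final answer: 32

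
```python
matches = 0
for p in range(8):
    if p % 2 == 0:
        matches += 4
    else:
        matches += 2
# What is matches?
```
Trace:
  matches=0
  matches=4, p=0
  matches=6, p=1
  matches=10, p=2
  matches=12, p=3
  matches=16, p=4
  matches=18, p=5
  matches=22, p=6
  matches=24, p=7

Final answer: 24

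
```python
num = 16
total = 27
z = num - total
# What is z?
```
Trace:
  num=16
  num=16, total=27
  num=16, total=27, z=-11

Final answer: -11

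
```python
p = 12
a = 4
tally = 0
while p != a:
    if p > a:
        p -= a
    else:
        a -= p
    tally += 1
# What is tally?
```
Trace:
  p=12
  p=12, a=4
  p=12, a=4, tally=0
  p=8, a=4, tally=1
  p=4, a=4, tally=2

Final answer: 2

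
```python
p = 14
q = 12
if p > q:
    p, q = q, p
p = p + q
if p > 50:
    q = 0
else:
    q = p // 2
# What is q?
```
Trace:
  p=14
  p=14, q=12
  p=12, q=14
  p=26, q=14
  p=26, q=13

Final answer: 13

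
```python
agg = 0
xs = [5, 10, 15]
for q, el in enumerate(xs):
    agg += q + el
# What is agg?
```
Trace:
  agg=0
  agg=5, q=0, el=5
  agg=16, q=1, el=10
  agg=33, q=2, el=15

Final answer: 33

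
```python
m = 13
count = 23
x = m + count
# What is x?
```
Trace:
  m=13
  m=13, count=23
  m=13, count=23, x=36

Final answer: 36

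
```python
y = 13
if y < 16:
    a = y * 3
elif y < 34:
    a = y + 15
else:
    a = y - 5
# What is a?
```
Trace:
  y=13
  y=13, a=39

Final answer: 39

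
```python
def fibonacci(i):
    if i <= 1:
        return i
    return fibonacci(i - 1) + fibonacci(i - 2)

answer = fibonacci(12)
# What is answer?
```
Call trace (a repeated sub-call is expanded the first time; later identical calls just restate its return value):
fibonacci(i=12)
  fibonacci(i=11)
    fibonacci(i=10)
      fibonacci(i=9)
        fibonacci(i=8)
          fibonacci(i=7)
            fibonacci(i=6)
              fibonacci(i=5)
                fibonacci(i=4)
                  fibonacci(i=3)
                    fibonacci(i=2)
                      fibonacci(i=1)
                      -> return 1
                      fibonacci(i=0)
                      -> return 0
                    -> return 1
                    fibonacci(i=1)
                    -> return 1
                  -> return 2
                  fibonacci(i=2) -> return 1  (same call as traced above)
                -> return 3
                fibonacci(i=3) -> return 2  (same call as traced above)
              -> return 5
              fibonacci(i=4) -> return 3  (same call as traced above)
            -> return 8
            fibonacci(i=5) -> return 5  (same call as traced above)
          -> return 13
          fibonacci(i=6) -> return 8  (same call as traced above)
        -> return 21
        fibonacci(i=7) -> return 13  (same call as traced above)
      -> return 34
      fibonacci(i=8) -> return 21  (same call as traced above)
    -> return 55
    fibonacci(i=9) -> return 34  (same call as traced above)
  -> return 89
  fibonacci(i=10) -> return 55  (same call as traced above)
-> return 144

Final answer: 144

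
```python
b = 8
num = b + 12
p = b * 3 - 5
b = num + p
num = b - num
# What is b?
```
Trace:
  b=8
  b=8, num=20
  b=8, num=20, p=19
  b=39, num=20, p=19
  b=39, num=19, p=19

Final answer: 39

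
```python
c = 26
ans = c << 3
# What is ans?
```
Trace:
  c=26
  c=26, ans=208

Final answer: 208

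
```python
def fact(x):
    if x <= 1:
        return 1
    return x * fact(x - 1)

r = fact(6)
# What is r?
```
Call trace:
fact(x=6)
  fact(x=5)
    fact(x=4)
      fact(x=3)
        fact(x=2)
          fact(x=1)
          -> return 1
        -> return 2
      -> return 6
    -> return 24
  -> return 120
-> return 720

Final answer: 720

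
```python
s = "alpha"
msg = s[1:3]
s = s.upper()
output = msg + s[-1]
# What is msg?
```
Trace:
  s='alpha'
  s='alpha', msg='lp'
  s='ALPHA', msg='lp'
  s='ALPHA', msg='lp', output='lpA'

Final answer: 'lp'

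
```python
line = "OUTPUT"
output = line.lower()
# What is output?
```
Trace:
  line='OUTPUT'
  line='OUTPUT', output='output'

Final answer: 'output'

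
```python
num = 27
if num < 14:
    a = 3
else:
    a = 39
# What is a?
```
Trace:
  num=27
  num=27, a=39

Final answer: 39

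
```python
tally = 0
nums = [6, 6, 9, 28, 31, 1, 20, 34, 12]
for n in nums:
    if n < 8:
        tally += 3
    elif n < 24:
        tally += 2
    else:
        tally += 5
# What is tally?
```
Trace:
  tally=0
  tally=3, n=6
  tally=6, n=6
  tally=8, n=9
  tally=13, n=28
  tally=18, n=31
  tally=21, n=1
  tally=23, n=20
  tally=28, n=34
  tally=30, n=12

Final answer: 30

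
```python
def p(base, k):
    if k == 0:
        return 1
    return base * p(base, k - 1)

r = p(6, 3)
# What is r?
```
Call trace:
p(base=6, k=3)
  p(base=6, k=2)
    p(base=6, k=1)
      p(base=6, k=0)
      -> return 1
    -> return 6
  -> return 36
-> return 216

Final answer: 216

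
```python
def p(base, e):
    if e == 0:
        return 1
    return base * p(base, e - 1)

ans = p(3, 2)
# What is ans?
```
Call trace:
p(base=3, e=2)
  p(base=3, e=1)
    p(base=3, e=0)
    -> return 1
  -> return 3
-> return 9

Final answer: 9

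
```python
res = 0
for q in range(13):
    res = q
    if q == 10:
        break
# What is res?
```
Trace:
  res=0
  res=0, q=0
  res=1, q=1
  res=2, q=2
  res=3, q=3
  res=4, q=4
  res=5, q=5
  res=6, q=6
  res=7, q=7
  res=8, q=8
  res=9, q=9
  res=10, q=10

Final answer: 10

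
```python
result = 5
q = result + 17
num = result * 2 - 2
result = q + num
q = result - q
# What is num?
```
Trace:
  result=5
  result=5, q=22
  result=5, q=22, num=8
  result=30, q=22, num=8
  result=30, q=8, num=8

Final answer: 8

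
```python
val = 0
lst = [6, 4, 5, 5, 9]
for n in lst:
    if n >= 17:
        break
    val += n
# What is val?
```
Trace:
  val=0
  val=6, n=6
  val=10, n=4
  val=15, n=5
  val=20, n=5
  val=29, n=9

Final answer: 29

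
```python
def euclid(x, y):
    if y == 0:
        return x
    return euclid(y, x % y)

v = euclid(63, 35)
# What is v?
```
Call trace:
euclid(x=63, y=35)
  euclid(x=35, y=28)
    euclid(x=28, y=7)
      euclid(x=7, y=0)
      -> return 7
    -> return 7
  -> return 7
-> return 7

Final answer: 7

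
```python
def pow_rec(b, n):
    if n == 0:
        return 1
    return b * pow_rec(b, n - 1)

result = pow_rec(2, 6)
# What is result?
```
Call trace:
pow_rec(b=2, n=6)
  pow_rec(b=2, n=5)
    pow_rec(b=2, n=4)
      pow_rec(b=2, n=3)
        pow_rec(b=2, n=2)
          pow_rec(b=2, n=1)
            pow_rec(b=2, n=0)
            -> return 1
          -> return 2
        -> return 4
      -> return 8
    -> return 16
  -> return 32
-> return 64

Final answer: 64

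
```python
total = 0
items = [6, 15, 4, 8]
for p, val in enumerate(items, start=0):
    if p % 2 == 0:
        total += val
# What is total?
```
Trace:
  total=0
  total=6, p=0, val=6
  total=6, p=1, val=15
  total=10, p=2, val=4
  total=10, p=3, val=8

Final answer: 10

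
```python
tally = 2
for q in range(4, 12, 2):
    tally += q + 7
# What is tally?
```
Trace:
  tally=2
  tally=13, q=4
  tally=26, q=6
  tally=41, q=8
  tally=58, q=10

Final answer: 58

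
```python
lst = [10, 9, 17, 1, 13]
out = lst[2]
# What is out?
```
Trace:
  lst=[10, 9, 17, 1, 13]
  lst=[10, 9, 17, 1, 13], out=17

Final answer: 17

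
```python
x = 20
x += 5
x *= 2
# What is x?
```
Trace:
  x=20
  x=25
  x=50

Final answer: 50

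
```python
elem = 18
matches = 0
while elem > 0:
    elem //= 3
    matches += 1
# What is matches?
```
Trace:
  elem=18
  elem=18, matches=0
  elem=6, matches=1
  elem=2, matches=2
  elem=0, matches=3

Final answer: 3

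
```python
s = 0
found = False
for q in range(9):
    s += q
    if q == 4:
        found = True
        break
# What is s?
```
Trace:
  s=0
  s=0, found=False
  s=0, found=False, q=0
  s=1, found=False, q=1
  s=3, found=False, q=2
  s=6, found=False, q=3
  s=10, found=True, q=4

Final answer: 10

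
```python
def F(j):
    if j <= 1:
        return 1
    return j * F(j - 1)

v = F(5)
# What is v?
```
Call trace:
F(j=5)
  F(j=4)
    F(j=3)
      F(j=2)
        F(j=1)
        -> return 1
      -> return 2
    -> return 6
  -> return 24
-> return 120

Final answer: 120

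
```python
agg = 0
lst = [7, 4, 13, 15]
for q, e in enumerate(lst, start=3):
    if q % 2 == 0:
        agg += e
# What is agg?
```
Trace:
  agg=0
  agg=0, q=3, e=7
  agg=4, q=4, e=4
  agg=4, q=5, e=13
  agg=19, q=6, e=15

Final answer: 19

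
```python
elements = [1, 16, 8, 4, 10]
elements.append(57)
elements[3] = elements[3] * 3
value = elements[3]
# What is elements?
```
Trace:
  elements=[1, 16, 8, 4, 10]
  elements=[1, 16, 8, 4, 10, 57]
  elements=[1, 16, 8, 12, 10, 57]
  elements=[1, 16, 8, 12, 10, 57], value=12

Final answer: [1, 16, 8, 12, 10, 57]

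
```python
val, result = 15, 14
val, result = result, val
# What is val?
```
Trace:
  val=15, result=14
  val=14, result=15

Final answer: 14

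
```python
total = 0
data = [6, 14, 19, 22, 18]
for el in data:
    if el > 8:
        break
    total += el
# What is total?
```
Trace:
  total=0
  total=6, el=6
  total=6, el=14

Final answer: 6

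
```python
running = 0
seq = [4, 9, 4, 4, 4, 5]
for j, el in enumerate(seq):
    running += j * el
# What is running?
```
Trace:
  running=0
  running=0, j=0, el=4
  running=9, j=1, el=9
  running=17, j=2, el=4
  running=29, j=3, el=4
  running=45, j=4, el=4
  running=70, j=5, el=5

Final answer: 70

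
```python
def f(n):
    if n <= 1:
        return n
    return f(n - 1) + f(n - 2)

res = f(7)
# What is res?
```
Call trace (a repeated sub-call is expanded the first time; later identical calls just restate its return value):
f(n=7)
  f(n=6)
    f(n=5)
      f(n=4)
        f(n=3)
          f(n=2)
            f(n=1)
            -> return 1
            f(n=0)
            -> return 0
          -> return 1
          f(n=1)
          -> return 1
        -> return 2
        f(n=2) -> return 1  (same call as traced above)
      -> return 3
      f(n=3) -> return 2  (same call as traced above)
    -> return 5
    f(n=4) -> return 3  (same call as traced above)
  -> return 8
  f(n=5) -> return 5  (same call as traced above)
-> return 13

Final answer: 13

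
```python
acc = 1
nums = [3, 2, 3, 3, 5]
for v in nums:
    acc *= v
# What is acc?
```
Trace:
  acc=1
  acc=3, v=3
  acc=6, v=2
  acc=18, v=3
  acc=54, v=3
  acc=270, v=5

Final answer: 270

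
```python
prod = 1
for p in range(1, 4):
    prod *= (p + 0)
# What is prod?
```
Trace:
  prod=1
  prod=1, p=1
  prod=2, p=2
  prod=6, p=3

Final answer: 6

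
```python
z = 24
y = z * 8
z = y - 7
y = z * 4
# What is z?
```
Trace:
  z=24
  z=24, y=192
  z=185, y=192
  z=185, y=740

Final answer: 185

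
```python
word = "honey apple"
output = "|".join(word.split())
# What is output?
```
Trace:
  word='honey apple'
  word='honey apple', output='honey|apple'

Final answer: 'honey|apple'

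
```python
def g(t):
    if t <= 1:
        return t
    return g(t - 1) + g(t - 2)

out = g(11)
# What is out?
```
Call trace (a repeated sub-call is expanded the first time; later identical calls just restate its return value):
g(t=11)
  g(t=10)
    g(t=9)
      g(t=8)
        g(t=7)
          g(t=6)
            g(t=5)
              g(t=4)
                g(t=3)
                  g(t=2)
                    g(t=1)
                    -> return 1
                    g(t=0)
                    -> return 0
                  -> return 1
                  g(t=1)
                  -> return 1
                -> return 2
                g(t=2) -> return 1  (same call as traced above)
              -> return 3
              g(t=3) -> return 2  (same call as traced above)
            -> return 5
            g(t=4) -> return 3  (same call as traced above)
          -> return 8
          g(t=5) -> return 5  (same call as traced above)
        -> return 13
        g(t=6) -> return 8  (same call as traced above)
      -> return 21
      g(t=7) -> return 13  (same call as traced above)
    -> return 34
    g(t=8) -> return 21  (same call as traced above)
  -> return 55
  g(t=9) -> return 34  (same call as traced above)
-> return 89

Final answer: 89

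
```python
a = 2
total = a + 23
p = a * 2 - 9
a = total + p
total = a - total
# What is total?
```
Trace:
  a=2
  a=2, total=25
  a=2, total=25, p=-5
  a=20, total=25, p=-5
  a=20, total=-5, p=-5

Final answer: -5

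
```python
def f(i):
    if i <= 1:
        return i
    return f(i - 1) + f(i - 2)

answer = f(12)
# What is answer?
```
Call trace (a repeated sub-call is expanded the first time; later identical calls just restate its return value):
f(i=12)
  f(i=11)
    f(i=10)
      f(i=9)
        f(i=8)
          f(i=7)
            f(i=6)
              f(i=5)
                f(i=4)
                  f(i=3)
                    f(i=2)
                      f(i=1)
                      -> return 1
                      f(i=0)
                      -> return 0
                    -> return 1
                    f(i=1)
                    -> return 1
                  -> return 2
                  f(i=2) -> return 1  (same call as traced above)
                -> return 3
                f(i=3) -> return 2  (same call as traced above)
              -> return 5
              f(i=4) -> return 3  (same call as traced above)
            -> return 8
            f(i=5) -> return 5  (same call as traced above)
          -> return 13
          f(i=6) -> return 8  (same call as traced above)
        -> return 21
        f(i=7) -> return 13  (same call as traced above)
      -> return 34
      f(i=8) -> return 21  (same call as traced above)
    -> return 55
    f(i=9) -> return 34  (same call as traced above)
  -> return 89
  f(i=10) -> return 55  (same call as traced above)
-> return 144

Final answer: 144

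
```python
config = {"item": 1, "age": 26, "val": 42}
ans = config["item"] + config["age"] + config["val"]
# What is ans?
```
Trace:
  config={'item': 1, 'age': 26, 'val': 42}
  config={'item': 1, 'age': 26, 'val': 42}, ans=69

Final answer: 69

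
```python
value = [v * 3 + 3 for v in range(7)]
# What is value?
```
Trace:
  v=0
  v=1
  v=2
  v=3
  v=4
  v=5
  v=6
  value=[3, 6, 9, 12, 15, 18, 21]

Final answer: [3, 6, 9, 12, 15, 18, 21]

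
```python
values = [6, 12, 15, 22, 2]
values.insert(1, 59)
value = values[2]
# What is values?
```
Trace:
  values=[6, 12, 15, 22, 2]
  values=[6, 59, 12, 15, 22, 2]
  values=[6, 59, 12, 15, 22, 2], value=12

Final answer: [6, 59, 12, 15, 22, 2]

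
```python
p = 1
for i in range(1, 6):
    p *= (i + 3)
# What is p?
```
Trace:
  p=1
  p=4, i=1
  p=20, i=2
  p=120, i=3
  p=840, i=4
  p=6720, i=5

Final answer: 6720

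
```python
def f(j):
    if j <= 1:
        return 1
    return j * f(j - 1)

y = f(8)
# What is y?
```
Call trace:
f(j=8)
  f(j=7)
    f(j=6)
      f(j=5)
        f(j=4)
          f(j=3)
            f(j=2)
              f(j=1)
              -> return 1
            -> return 2
          -> return 6
        -> return 24
      -> return 120
    -> return 720
  -> return 5040
-> return 40320

Final answer: 40320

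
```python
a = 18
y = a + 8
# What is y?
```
Trace:
  a=18
  a=18, y=26

Final answer: 26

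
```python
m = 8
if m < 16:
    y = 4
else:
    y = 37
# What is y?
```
Trace:
  m=8
  m=8, y=4

Final answer: 4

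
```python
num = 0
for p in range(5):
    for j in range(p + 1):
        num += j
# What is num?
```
Trace:
  num=0
  num=0, p=0, j=0
  num=0, p=1, j=0
  num=1, p=1, j=1
  num=1, p=2, j=0
  num=2, p=2, j=1
  num=4, p=2, j=2
  num=4, p=3, j=0
  num=5, p=3, j=1
  num=7, p=3, j=2
  num=10, p=3, j=3
  num=10, p=4, j=0
  num=11, p=4, j=1
  num=13, p=4, j=2
  num=16, p=4, j=3
  num=20, p=4, j=4

Final answer: 20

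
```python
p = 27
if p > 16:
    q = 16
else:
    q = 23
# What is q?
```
Trace:
  p=27
  p=27, q=16

Final answer: 16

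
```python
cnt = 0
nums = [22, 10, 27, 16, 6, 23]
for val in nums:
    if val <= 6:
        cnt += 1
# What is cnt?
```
Trace:
  cnt=0
  cnt=0, val=22
  cnt=0, val=10
  cnt=0, val=27
  cnt=0, val=16
  cnt=1, val=6
  cnt=1, val=23

Final answer: 1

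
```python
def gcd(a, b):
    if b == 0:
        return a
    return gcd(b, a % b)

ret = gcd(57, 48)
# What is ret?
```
Call trace:
gcd(a=57, b=48)
  gcd(a=48, b=9)
    gcd(a=9, b=3)
      gcd(a=3, b=0)
      -> return 3
    -> return 3
  -> return 3
-> return 3

Final answer: 3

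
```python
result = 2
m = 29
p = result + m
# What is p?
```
Trace:
  result=2
  result=2, m=29
  result=2, m=29, p=31

Final answer: 31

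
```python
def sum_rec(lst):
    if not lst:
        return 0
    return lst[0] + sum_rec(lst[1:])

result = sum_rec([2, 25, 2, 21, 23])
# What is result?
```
Call trace:
sum_rec(lst=[2, 25, 2, 21, 23])
  sum_rec(lst=[25, 2, 21, 23])
    sum_rec(lst=[2, 21, 23])
      sum_rec(lst=[21, 23])
        sum_rec(lst=[23])
          sum_rec(lst=[])
          -> return 0
        -> return 23
      -> return 44
    -> return 46
  -> return 71
-> return 73

Final answer: 73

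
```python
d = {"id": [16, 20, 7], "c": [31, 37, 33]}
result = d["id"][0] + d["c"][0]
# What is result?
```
Trace:
  d={'id': [16, 20, 7], 'c': [31, 37, 33]}
  d={'id': [16, 20, 7], 'c': [31, 37, 33]}, result=47

Final answer: 47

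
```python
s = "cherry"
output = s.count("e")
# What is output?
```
Trace:
  s='cherry'
  s='cherry', output=1

Final answer: 1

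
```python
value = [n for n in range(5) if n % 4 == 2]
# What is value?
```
Trace:
  n=0
  n=1
  n=2
  n=3
  n=4
  value=[2]

Final answer: [2]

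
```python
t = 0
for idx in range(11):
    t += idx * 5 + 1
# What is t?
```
Trace:
  t=0
  t=1, idx=0
  t=7, idx=1
  t=18, idx=2
  t=34, idx=3
  t=55, idx=4
  t=81, idx=5
  t=112, idx=6
  t=148, idx=7
  t=189, idx=8
  t=235, idx=9
  t=286, idx=10

Final answer: 286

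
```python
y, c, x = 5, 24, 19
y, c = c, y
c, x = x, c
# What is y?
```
Trace:
  y=5, c=24, x=19
  y=24, c=5, x=19
  y=24, c=19, x=5

Final answer: 24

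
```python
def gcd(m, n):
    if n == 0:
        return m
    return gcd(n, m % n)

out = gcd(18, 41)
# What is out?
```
Call trace:
gcd(m=18, n=41)
  gcd(m=41, n=18)
    gcd(m=18, n=5)
      gcd(m=5, n=3)
        gcd(m=3, n=2)
          gcd(m=2, n=1)
            gcd(m=1, n=0)
            -> return 1
          -> return 1
        -> return 1
      -> return 1
    -> return 1
  -> return 1
-> return 1

Final answer: 1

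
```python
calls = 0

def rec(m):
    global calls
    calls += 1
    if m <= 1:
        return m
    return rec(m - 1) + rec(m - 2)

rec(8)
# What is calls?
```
Call trace (a repeated sub-call is expanded the first time; later identical calls just restate its return value):
rec(m=8)
  rec(m=7)
    rec(m=6)
      rec(m=5)
        rec(m=4)
          rec(m=3)
            rec(m=2)
              rec(m=1)
              -> return 1
              rec(m=0)
              -> return 0
            -> return 1
            rec(m=1)
            -> return 1
          -> return 2
          rec(m=2) -> return 1  (same call as traced above)
        -> return 3
        rec(m=3) -> return 2  (same call as traced above)
      -> return 5
      rec(m=4) -> return 3  (same call as traced above)
    -> return 8
    rec(m=5) -> return 5  (same call as traced above)
  -> return 13
  rec(m=6) -> return 8  (same call as traced above)
-> return 21

calls is incremented once per call, so count the calls in each subtree. Let C(m) = number of calls made by rec(m).
C(0) = C(1) = 1 (base case, no recursion); C(m) = 1 + C(m - 1) + C(m - 2) otherwise.
C(2) = 1 + C(1) + C(0) = 1 + 1 + 1 = 3
C(3) = 1 + C(2) + C(1) = 1 + 3 + 1 = 5
C(4) = 1 + C(3) + C(2) = 1 + 5 + 3 = 9
C(5) = 1 + C(4) + C(3) = 1 + 9 + 5 = 15
C(6) = 1 + C(5) + C(4) = 1 + 15 + 9 = 25
C(7) = 1 + C(6) + C(5) = 1 + 25 + 15 = 41
C(8) = 1 + C(7) + C(6) = 1 + 41 + 25 = 67
calls = C(8) = 67

Final answer: 67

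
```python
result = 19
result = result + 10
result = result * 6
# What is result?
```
Trace:
  result=19
  result=29
  result=174

Final answer: 174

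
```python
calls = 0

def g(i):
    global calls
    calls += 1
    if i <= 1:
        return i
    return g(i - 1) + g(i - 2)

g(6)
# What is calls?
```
Call trace (a repeated sub-call is expanded the first time; later identical calls just restate its return value):
g(i=6)
  g(i=5)
    g(i=4)
      g(i=3)
        g(i=2)
          g(i=1)
          -> return 1
          g(i=0)
          -> return 0
        -> return 1
        g(i=1)
        -> return 1
      -> return 2
      g(i=2) -> return 1  (same call as traced above)
    -> return 3
    g(i=3) -> return 2  (same call as traced above)
  -> return 5
  g(i=4) -> return 3  (same call as traced above)
-> return 8

calls is incremented once per call, so count the calls in each subtree. Let C(i) = number of calls made by g(i).
C(0) = C(1) = 1 (base case, no recursion); C(i) = 1 + C(i - 1) + C(i - 2) otherwise.
C(2) = 1 + C(1) + C(0) = 1 + 1 + 1 = 3
C(3) = 1 + C(2) + C(1) = 1 + 3 + 1 = 5
C(4) = 1 + C(3) + C(2) = 1 + 5 + 3 = 9
C(5) = 1 + C(4) + C(3) = 1 + 9 + 5 = 15
C(6) = 1 + C(5) + C(4) = 1 + 15 + 9 = 25
calls = C(6) = 25

Final answer: 25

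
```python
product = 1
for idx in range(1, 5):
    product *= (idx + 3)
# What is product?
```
Trace:
  product=1
  product=4, idx=1
  product=20, idx=2
  product=120, idx=3
  product=840, idx=4

Final answer: 840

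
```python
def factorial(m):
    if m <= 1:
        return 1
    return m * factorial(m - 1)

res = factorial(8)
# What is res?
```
Call trace:
factorial(m=8)
  factorial(m=7)
    factorial(m=6)
      factorial(m=5)
        factorial(m=4)
          factorial(m=3)
            factorial(m=2)
              factorial(m=1)
              -> return 1
            -> return 2
          -> return 6
        -> return 24
      -> return 120
    -> return 720
  -> return 5040
-> return 40320

Final answer: 40320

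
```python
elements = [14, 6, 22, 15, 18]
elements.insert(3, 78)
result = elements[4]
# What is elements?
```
Trace:
  elements=[14, 6, 22, 15, 18]
  elements=[14, 6, 22, 78, 15, 18]
  elements=[14, 6, 22, 78, 15, 18], result=15

Final answer: [14, 6, 22, 78, 15, 18]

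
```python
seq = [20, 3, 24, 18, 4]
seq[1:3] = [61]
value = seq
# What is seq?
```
Trace:
  seq=[20, 3, 24, 18, 4]
  seq=[20, 61, 18, 4]
  seq=[20, 61, 18, 4], value=[20, 61, 18, 4]

Final answer: [20, 61, 18, 4]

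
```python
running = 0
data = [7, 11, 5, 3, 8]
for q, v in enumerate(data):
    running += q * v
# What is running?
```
Trace:
  running=0
  running=0, q=0, v=7
  running=11, q=1, v=11
  running=21, q=2, v=5
  running=30, q=3, v=3
  running=62, q=4, v=8

Final answer: 62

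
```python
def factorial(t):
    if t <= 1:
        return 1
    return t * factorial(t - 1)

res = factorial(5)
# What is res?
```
Call trace:
factorial(t=5)
  factorial(t=4)
    factorial(t=3)
      factorial(t=2)
        factorial(t=1)
        -> return 1
      -> return 2
    -> return 6
  -> return 24
-> return 120

Final answer: 120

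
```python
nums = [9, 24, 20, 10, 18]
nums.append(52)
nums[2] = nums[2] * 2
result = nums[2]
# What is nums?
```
Trace:
  nums=[9, 24, 20, 10, 18]
  nums=[9, 24, 20, 10, 18, 52]
  nums=[9, 24, 40, 10, 18, 52]
  nums=[9, 24, 40, 10, 18, 52], result=40

Final answer: [9, 24, 40, 10, 18, 52]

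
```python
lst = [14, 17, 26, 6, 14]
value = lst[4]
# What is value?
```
Trace:
  lst=[14, 17, 26, 6, 14]
  lst=[14, 17, 26, 6, 14], value=14

Final answer: 14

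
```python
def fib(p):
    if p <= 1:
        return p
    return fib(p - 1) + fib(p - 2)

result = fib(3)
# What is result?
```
Call trace:
fib(p=3)
  fib(p=2)
    fib(p=1)
    -> return 1
    fib(p=0)
    -> return 0
  -> return 1
  fib(p=1)
  -> return 1
-> return 2

Final answer: 2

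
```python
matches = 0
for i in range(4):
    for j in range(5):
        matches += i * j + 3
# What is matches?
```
Trace:
  matches=0
  matches=3, i=0, j=0
  matches=6, i=0, j=1
  matches=9, i=0, j=2
  matches=12, i=0, j=3
  matches=15, i=0, j=4
  matches=18, i=1, j=0
  matches=22, i=1, j=1
  matches=27, i=1, j=2
  matches=33, i=1, j=3
  matches=40, i=1, j=4
  matches=43, i=2, j=0
  matches=48, i=2, j=1
  matches=55, i=2, j=2
  matches=64, i=2, j=3
  matches=75, i=2, j=4
  matches=78, i=3, j=0
  matches=84, i=3, j=1
  matches=93, i=3, j=2
  matches=105, i=3, j=3
  matches=120, i=3, j=4

Final answer: 120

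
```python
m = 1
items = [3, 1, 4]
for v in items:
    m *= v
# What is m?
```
Trace:
  m=1
  m=3, v=3
  m=3, v=1
  m=12, v=4

Final answer: 12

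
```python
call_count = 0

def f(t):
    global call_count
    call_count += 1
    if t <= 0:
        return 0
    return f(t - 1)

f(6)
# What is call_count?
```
Call trace:
f(t=6)
  f(t=5)
    f(t=4)
      f(t=3)
        f(t=2)
          f(t=1)
            f(t=0)
            -> return 0
          -> return 0
        -> return 0
      -> return 0
    -> return 0
  -> return 0
-> return 0

call_count is incremented once per call. f is entered once for each t = 6, 5, 4, 3, 2, 1, 0 (the t <= 0 call returns without recursing), i.e. 6 + 1 calls.
call_count = 7

Final answer: 7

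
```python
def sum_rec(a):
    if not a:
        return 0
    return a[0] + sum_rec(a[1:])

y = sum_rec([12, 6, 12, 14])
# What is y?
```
Call trace:
sum_rec(a=[12, 6, 12, 14])
  sum_rec(a=[6, 12, 14])
    sum_rec(a=[12, 14])
      sum_rec(a=[14])
        sum_rec(a=[])
        -> return 0
      -> return 14
    -> return 26
  -> return 32
-> return 44

Final answer: 44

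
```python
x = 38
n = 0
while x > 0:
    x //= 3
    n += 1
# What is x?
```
Trace:
  x=38
  x=38, n=0
  x=12, n=1
  x=4, n=2
  x=1, n=3
  x=0, n=4

Final answer: 0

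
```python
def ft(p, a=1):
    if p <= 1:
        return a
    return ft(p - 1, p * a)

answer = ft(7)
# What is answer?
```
Call trace:
ft(p=7, a=1)
  ft(p=6, a=7)
    ft(p=5, a=42)
      ft(p=4, a=210)
        ft(p=3, a=840)
          ft(p=2, a=2520)
            ft(p=1, a=5040)
            -> return 5040
          -> return 5040
        -> return 5040
      -> return 5040
    -> return 5040
  -> return 5040
-> return 5040

Final answer: 5040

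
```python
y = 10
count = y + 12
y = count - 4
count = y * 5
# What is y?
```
Trace:
  y=10
  y=10, count=22
  y=18, count=22
  y=18, count=90

Final answer: 18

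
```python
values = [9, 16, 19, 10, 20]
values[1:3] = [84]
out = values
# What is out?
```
Trace:
  values=[9, 16, 19, 10, 20]
  values=[9, 84, 10, 20]
  values=[9, 84, 10, 20], out=[9, 84, 10, 20]

Final answer: [9, 84, 10, 20]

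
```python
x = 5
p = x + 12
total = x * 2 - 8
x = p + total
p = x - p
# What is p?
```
Trace:
  x=5
  x=5, p=17
  x=5, p=17, total=2
  x=19, p=17, total=2
  x=19, p=2, total=2

Final answer: 2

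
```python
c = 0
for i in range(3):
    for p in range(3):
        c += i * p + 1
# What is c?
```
Trace:
  c=0
  c=1, i=0, p=0
  c=2, i=0, p=1
  c=3, i=0, p=2
  c=4, i=1, p=0
  c=6, i=1, p=1
  c=9, i=1, p=2
  c=10, i=2, p=0
  c=13, i=2, p=1
  c=18, i=2, p=2

Final answer: 18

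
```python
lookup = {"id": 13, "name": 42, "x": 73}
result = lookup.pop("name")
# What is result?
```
Trace:
  lookup={'id': 13, 'name': 42, 'x': 73}
  lookup={'id': 13, 'x': 73}, result=42

Final answer: 42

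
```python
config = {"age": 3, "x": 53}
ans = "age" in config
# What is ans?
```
Trace:
  config={'age': 3, 'x': 53}
  config={'age': 3, 'x': 53}, ans=True

Final answer: True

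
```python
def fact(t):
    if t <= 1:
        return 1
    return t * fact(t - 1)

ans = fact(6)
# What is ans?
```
Call trace:
fact(t=6)
  fact(t=5)
    fact(t=4)
      fact(t=3)
        fact(t=2)
          fact(t=1)
          -> return 1
        -> return 2
      -> return 6
    -> return 24
  -> return 120
-> return 720

Final answer: 720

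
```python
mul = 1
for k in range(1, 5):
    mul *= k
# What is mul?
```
Trace:
  mul=1
  mul=1, k=1
  mul=2, k=2
  mul=6, k=3
  mul=24, k=4

Final answer: 24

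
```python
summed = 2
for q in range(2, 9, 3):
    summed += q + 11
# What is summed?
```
Trace:
  summed=2
  summed=15, q=2
  summed=31, q=5
  summed=50, q=8

Final answer: 50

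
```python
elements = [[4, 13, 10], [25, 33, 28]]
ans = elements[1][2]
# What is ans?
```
Trace:
  elements=[[4, 13, 10], [25, 33, 28]]
  elements=[[4, 13, 10], [25, 33, 28]], ans=28

Final answer: 28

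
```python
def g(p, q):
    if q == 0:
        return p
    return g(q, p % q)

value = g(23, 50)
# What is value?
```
Call trace:
g(p=23, q=50)
  g(p=50, q=23)
    g(p=23, q=4)
      g(p=4, q=3)
        g(p=3, q=1)
          g(p=1, q=0)
          -> return 1
        -> return 1
      -> return 1
    -> return 1
  -> return 1
-> return 1

Final answer: 1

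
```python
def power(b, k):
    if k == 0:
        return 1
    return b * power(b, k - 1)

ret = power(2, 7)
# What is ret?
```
Call trace:
power(b=2, k=7)
  power(b=2, k=6)
    power(b=2, k=5)
      power(b=2, k=4)
        power(b=2, k=3)
          power(b=2, k=2)
            power(b=2, k=1)
              power(b=2, k=0)
              -> return 1
            -> return 2
          -> return 4
        -> return 8
      -> return 16
    -> return 32
  -> return 64
-> return 128

Final answer: 128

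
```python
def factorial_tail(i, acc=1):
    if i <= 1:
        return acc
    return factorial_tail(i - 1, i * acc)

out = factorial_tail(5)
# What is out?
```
Call trace:
factorial_tail(i=5, acc=1)
  factorial_tail(i=4, acc=5)
    factorial_tail(i=3, acc=20)
      factorial_tail(i=2, acc=60)
        factorial_tail(i=1, acc=120)
        -> return 120
      -> return 120
    -> return 120
  -> return 120
-> return 120

Final answer: 120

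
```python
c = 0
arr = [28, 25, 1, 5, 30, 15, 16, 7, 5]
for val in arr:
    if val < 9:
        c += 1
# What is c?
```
Trace:
  c=0
  c=0, val=28
  c=0, val=25
  c=1, val=1
  c=2, val=5
  c=2, val=30
  c=2, val=15
  c=2, val=16
  c=3, val=7
  c=4, val=5

Final answer: 4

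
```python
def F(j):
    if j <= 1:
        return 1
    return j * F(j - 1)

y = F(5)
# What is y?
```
Call trace:
F(j=5)
  F(j=4)
    F(j=3)
      F(j=2)
        F(j=1)
        -> return 1
      -> return 2
    -> return 6
  -> return 24
-> return 120

Final answer: 120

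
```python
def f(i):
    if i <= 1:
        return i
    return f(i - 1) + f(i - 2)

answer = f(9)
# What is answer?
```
Call trace (a repeated sub-call is expanded the first time; later identical calls just restate its return value):
f(i=9)
  f(i=8)
    f(i=7)
      f(i=6)
        f(i=5)
          f(i=4)
            f(i=3)
              f(i=2)
                f(i=1)
                -> return 1
                f(i=0)
                -> return 0
              -> return 1
              f(i=1)
              -> return 1
            -> return 2
            f(i=2) -> return 1  (same call as traced above)
          -> return 3
          f(i=3) -> return 2  (same call as traced above)
        -> return 5
        f(i=4) -> return 3  (same call as traced above)
      -> return 8
      f(i=5) -> return 5  (same call as traced above)
    -> return 13
    f(i=6) -> return 8  (same call as traced above)
  -> return 21
  f(i=7) -> return 13  (same call as traced above)
-> return 34

Final answer: 34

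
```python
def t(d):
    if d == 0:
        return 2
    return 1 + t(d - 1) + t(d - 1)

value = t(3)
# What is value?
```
Call trace (a repeated sub-call is expanded the first time; later identical calls just restate its return value):
t(d=3)
  t(d=2)
    t(d=1)
      t(d=0)
      -> return 2
      t(d=0)
      -> return 2
    -> return 5
    t(d=1) -> return 5  (same call as traced above)
  -> return 11
  t(d=2) -> return 11  (same call as traced above)
-> return 23

Final answer: 23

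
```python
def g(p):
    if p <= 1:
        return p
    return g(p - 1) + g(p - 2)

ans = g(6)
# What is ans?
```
Call trace (a repeated sub-call is expanded the first time; later identical calls just restate its return value):
g(p=6)
  g(p=5)
    g(p=4)
      g(p=3)
        g(p=2)
          g(p=1)
          -> return 1
          g(p=0)
          -> return 0
        -> return 1
        g(p=1)
        -> return 1
      -> return 2
      g(p=2) -> return 1  (same call as traced above)
    -> return 3
    g(p=3) -> return 2  (same call as traced above)
  -> return 5
  g(p=4) -> return 3  (same call as traced above)
-> return 8

Final answer: 8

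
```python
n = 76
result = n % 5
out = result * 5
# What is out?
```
Trace:
  n=76
  n=76, result=1
  n=76, result=1, out=5

Final answer: 5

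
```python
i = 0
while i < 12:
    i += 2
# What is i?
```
Trace:
  i=0
  i=2
  i=4
  i=6
  i=8
  i=10
  i=12

Final answer: 12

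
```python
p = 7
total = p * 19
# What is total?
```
Trace:
  p=7
  p=7, total=133

Final answer: 133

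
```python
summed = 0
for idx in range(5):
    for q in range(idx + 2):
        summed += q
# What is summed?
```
Trace:
  summed=0
  summed=0, idx=0, q=0
  summed=1, idx=0, q=1
  summed=1, idx=1, q=0
  summed=2, idx=1, q=1
  summed=4, idx=1, q=2
  summed=4, idx=2, q=0
  summed=5, idx=2, q=1
  summed=7, idx=2, q=2
  summed=10, idx=2, q=3
  summed=10, idx=3, q=0
  summed=11, idx=3, q=1
  summed=13, idx=3, q=2
  summed=16, idx=3, q=3
  summed=20, idx=3, q=4
  summed=20, idx=4, q=0
  summed=21, idx=4, q=1
  summed=23, idx=4, q=2
  summed=26, idx=4, q=3
  summed=30, idx=4, q=4
  summed=35, idx=4, q=5

Final answer: 35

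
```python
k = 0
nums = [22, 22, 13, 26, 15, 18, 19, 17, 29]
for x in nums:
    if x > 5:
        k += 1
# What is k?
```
Trace:
  k=0
  k=1, x=22
  k=2, x=22
  k=3, x=13
  k=4, x=26
  k=5, x=15
  k=6, x=18
  k=7, x=19
  k=8, x=17
  k=9, x=29

Final answer: 9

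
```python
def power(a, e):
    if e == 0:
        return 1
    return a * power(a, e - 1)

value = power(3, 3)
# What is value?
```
Call trace:
power(a=3, e=3)
  power(a=3, e=2)
    power(a=3, e=1)
      power(a=3, e=0)
      -> return 1
    -> return 3
  -> return 9
-> return 27

Final answer: 27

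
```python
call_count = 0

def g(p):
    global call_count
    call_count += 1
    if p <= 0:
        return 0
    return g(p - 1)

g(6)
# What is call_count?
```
Call trace:
g(p=6)
  g(p=5)
    g(p=4)
      g(p=3)
        g(p=2)
          g(p=1)
            g(p=0)
            -> return 0
          -> return 0
        -> return 0
      -> return 0
    -> return 0
  -> return 0
-> return 0

call_count is incremented once per call. g is entered once for each p = 6, 5, 4, 3, 2, 1, 0 (the p <= 0 call returns without recursing), i.e. 6 + 1 calls.
call_count = 7

Final answer: 7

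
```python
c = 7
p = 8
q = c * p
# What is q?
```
Trace:
  c=7
  c=7, p=8
  c=7, p=8, q=56

Final answer: 56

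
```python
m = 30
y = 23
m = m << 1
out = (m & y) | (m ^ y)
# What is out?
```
Trace:
  m=30
  m=30, y=23
  m=60, y=23
  m=60, y=23, out=63

Final answer: 63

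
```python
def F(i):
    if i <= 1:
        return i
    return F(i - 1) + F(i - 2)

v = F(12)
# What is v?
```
Call trace (a repeated sub-call is expanded the first time; later identical calls just restate its return value):
F(i=12)
  F(i=11)
    F(i=10)
      F(i=9)
        F(i=8)
          F(i=7)
            F(i=6)
              F(i=5)
                F(i=4)
                  F(i=3)
                    F(i=2)
                      F(i=1)
                      -> return 1
                      F(i=0)
                      -> return 0
                    -> return 1
                    F(i=1)
                    -> return 1
                  -> return 2
                  F(i=2) -> return 1  (same call as traced above)
                -> return 3
                F(i=3) -> return 2  (same call as traced above)
              -> return 5
              F(i=4) -> return 3  (same call as traced above)
            -> return 8
            F(i=5) -> return 5  (same call as traced above)
          -> return 13
          F(i=6) -> return 8  (same call as traced above)
        -> return 21
        F(i=7) -> return 13  (same call as traced above)
      -> return 34
      F(i=8) -> return 21  (same call as traced above)
    -> return 55
    F(i=9) -> return 34  (same call as traced above)
  -> return 89
  F(i=10) -> return 55  (same call as traced above)
-> return 144

Final answer: 144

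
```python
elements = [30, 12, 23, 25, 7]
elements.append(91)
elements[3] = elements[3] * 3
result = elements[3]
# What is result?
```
Trace:
  elements=[30, 12, 23, 25, 7]
  elements=[30, 12, 23, 25, 7, 91]
  elements=[30, 12, 23, 75, 7, 91]
  elements=[30, 12, 23, 75, 7, 91], result=75

Final answer: 75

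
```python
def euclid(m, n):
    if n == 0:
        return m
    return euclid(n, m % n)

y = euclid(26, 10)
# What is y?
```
Call trace:
euclid(m=26, n=10)
  euclid(m=10, n=6)
    euclid(m=6, n=4)
      euclid(m=4, n=2)
        euclid(m=2, n=0)
        -> return 2
      -> return 2
    -> return 2
  -> return 2
-> return 2

Final answer: 2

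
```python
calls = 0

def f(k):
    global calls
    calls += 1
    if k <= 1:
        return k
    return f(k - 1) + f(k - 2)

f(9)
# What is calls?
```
Call trace (a repeated sub-call is expanded the first time; later identical calls just restate its return value):
f(k=9)
  f(k=8)
    f(k=7)
      f(k=6)
        f(k=5)
          f(k=4)
            f(k=3)
              f(k=2)
                f(k=1)
                -> return 1
                f(k=0)
                -> return 0
              -> return 1
              f(k=1)
              -> return 1
            -> return 2
            f(k=2) -> return 1  (same call as traced above)
          -> return 3
          f(k=3) -> return 2  (same call as traced above)
        -> return 5
        f(k=4) -> return 3  (same call as traced above)
      -> return 8
      f(k=5) -> return 5  (same call as traced above)
    -> return 13
    f(k=6) -> return 8  (same call as traced above)
  -> return 21
  f(k=7) -> return 13  (same call as traced above)
-> return 34

calls is incremented once per call, so count the calls in each subtree. Let C(k) = number of calls made by f(k).
C(0) = C(1) = 1 (base case, no recursion); C(k) = 1 + C(k - 1) + C(k - 2) otherwise.
C(2) = 1 + C(1) + C(0) = 1 + 1 + 1 = 3
C(3) = 1 + C(2) + C(1) = 1 + 3 + 1 = 5
C(4) = 1 + C(3) + C(2) = 1 + 5 + 3 = 9
C(5) = 1 + C(4) + C(3) = 1 + 9 + 5 = 15
C(6) = 1 + C(5) + C(4) = 1 + 15 + 9 = 25
C(7) = 1 + C(6) + C(5) = 1 + 25 + 15 = 41
C(8) = 1 + C(7) + C(6) = 1 + 41 + 25 = 67
C(9) = 1 + C(8) + C(7) = 1 + 67 + 41 = 109
calls = C(9) = 109

Final answer: 109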